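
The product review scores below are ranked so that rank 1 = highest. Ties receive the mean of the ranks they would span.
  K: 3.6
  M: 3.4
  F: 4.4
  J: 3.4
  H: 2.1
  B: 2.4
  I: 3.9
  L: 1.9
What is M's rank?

Sorted (descending): 4.4, 3.9, 3.6, 3.4, 3.4, 2.4, 2.1, 1.9
The 2 values of 3.4 occupy positions 4–5 → average rank (4+5)/2 = 4.5.
M has value 3.4 → rank 4.5.

4.5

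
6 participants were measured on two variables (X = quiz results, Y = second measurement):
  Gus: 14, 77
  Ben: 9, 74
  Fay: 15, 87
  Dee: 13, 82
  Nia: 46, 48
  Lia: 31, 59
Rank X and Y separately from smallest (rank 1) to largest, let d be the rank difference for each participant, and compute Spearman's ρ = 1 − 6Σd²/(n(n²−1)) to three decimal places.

Ranks of variable 1: 3, 1, 4, 2, 6, 5
Ranks of variable 2: 4, 3, 6, 5, 1, 2
d = r₁ − r₂: -1, -2, -2, -3, 5, 3
d²: 1, 4, 4, 9, 25, 9; Σd² = 52
ρ = 1 − 6·52/(6·35) = 1 − 312/210 = -0.486

-0.486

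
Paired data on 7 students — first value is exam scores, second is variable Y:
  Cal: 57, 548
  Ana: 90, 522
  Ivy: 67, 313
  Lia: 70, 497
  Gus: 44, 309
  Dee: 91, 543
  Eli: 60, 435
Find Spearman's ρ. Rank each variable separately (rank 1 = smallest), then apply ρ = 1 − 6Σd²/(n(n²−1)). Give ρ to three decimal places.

Ranks of variable 1: 2, 6, 4, 5, 1, 7, 3
Ranks of variable 2: 7, 5, 2, 4, 1, 6, 3
d = r₁ − r₂: -5, 1, 2, 1, 0, 1, 0
d²: 25, 1, 4, 1, 0, 1, 0; Σd² = 32
ρ = 1 − 6·32/(7·48) = 1 − 192/336 = 0.429

0.429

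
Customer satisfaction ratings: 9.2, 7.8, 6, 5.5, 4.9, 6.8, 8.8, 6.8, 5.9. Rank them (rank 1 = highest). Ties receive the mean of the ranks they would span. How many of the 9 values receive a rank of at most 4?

Sorted (descending): 9.2, 8.8, 7.8, 6.8, 6.8, 6, 5.9, 5.5, 4.9
The 2 values of 6.8 occupy positions 4–5 → average rank (4+5)/2 = 4.5.
Ranks ≤ 4: {1, 2, 3} → 3 values.

3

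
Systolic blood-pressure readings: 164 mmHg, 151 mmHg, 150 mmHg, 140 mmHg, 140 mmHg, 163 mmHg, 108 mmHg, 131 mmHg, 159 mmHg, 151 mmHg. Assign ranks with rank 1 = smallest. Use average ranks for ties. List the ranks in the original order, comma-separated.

Sorted (ascending): 108, 131, 140, 140, 150, 151, 151, 159, 163, 164
The 2 values of 140 occupy positions 3–4 → average rank (3+4)/2 = 3.5.
The 2 values of 151 occupy positions 6–7 → average rank (6+7)/2 = 6.5.

10, 6.5, 5, 3.5, 3.5, 9, 1, 2, 8, 6.5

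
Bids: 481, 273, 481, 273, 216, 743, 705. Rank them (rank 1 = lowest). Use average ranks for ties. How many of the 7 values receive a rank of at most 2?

1

Sorted (ascending): 216, 273, 273, 481, 481, 705, 743
The 2 values of 273 occupy positions 2–3 → average rank (2+3)/2 = 2.5.
The 2 values of 481 occupy positions 4–5 → average rank (4+5)/2 = 4.5.
Ranks ≤ 2: {1} → 1 value.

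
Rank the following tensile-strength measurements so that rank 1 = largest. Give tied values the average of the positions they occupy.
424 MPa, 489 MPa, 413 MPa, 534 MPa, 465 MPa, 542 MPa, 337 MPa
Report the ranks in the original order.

Sorted (descending): 542, 534, 489, 465, 424, 413, 337
No ties — each value takes its position as its rank.

5, 3, 6, 2, 4, 1, 7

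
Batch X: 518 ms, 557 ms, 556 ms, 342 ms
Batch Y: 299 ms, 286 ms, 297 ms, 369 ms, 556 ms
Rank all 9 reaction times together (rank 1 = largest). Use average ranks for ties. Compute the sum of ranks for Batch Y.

Sorted (descending): 557, 556, 556, 518, 369, 342, 299, 297, 286
The 2 values of 556 occupy positions 2–3 → average rank (2+3)/2 = 2.5.
Batch Y values → pooled ranks: 299→7, 286→9, 297→8, 369→5, 556→2.5
Rank sum = 7 + 9 + 8 + 5 + 2.5 = 31.5

31.5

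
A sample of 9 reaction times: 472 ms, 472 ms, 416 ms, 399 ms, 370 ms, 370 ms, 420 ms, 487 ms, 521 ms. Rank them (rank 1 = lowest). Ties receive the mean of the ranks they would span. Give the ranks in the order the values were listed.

Sorted (ascending): 370, 370, 399, 416, 420, 472, 472, 487, 521
The 2 values of 370 occupy positions 1–2 → average rank (1+2)/2 = 1.5.
The 2 values of 472 occupy positions 6–7 → average rank (6+7)/2 = 6.5.

6.5, 6.5, 4, 3, 1.5, 1.5, 5, 8, 9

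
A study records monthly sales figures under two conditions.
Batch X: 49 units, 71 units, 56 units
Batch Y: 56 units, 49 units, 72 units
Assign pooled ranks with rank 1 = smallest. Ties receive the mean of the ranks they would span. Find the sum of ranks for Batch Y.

11

Sorted (ascending): 49, 49, 56, 56, 71, 72
The 2 values of 49 occupy positions 1–2 → average rank (1+2)/2 = 1.5.
The 2 values of 56 occupy positions 3–4 → average rank (3+4)/2 = 3.5.
Batch Y values → pooled ranks: 56→3.5, 49→1.5, 72→6
Rank sum = 3.5 + 1.5 + 6 = 11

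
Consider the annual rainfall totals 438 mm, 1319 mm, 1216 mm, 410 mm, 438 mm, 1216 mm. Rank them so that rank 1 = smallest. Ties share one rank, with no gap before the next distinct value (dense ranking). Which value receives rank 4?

1319

Sorted (ascending): 410, 438, 438, 1216, 1216, 1319
The 2 values of 438 share dense rank 2.
The 2 values of 1216 share dense rank 3.
Remaining distinct values take the next consecutive integers.
Rank 4 → value 1319.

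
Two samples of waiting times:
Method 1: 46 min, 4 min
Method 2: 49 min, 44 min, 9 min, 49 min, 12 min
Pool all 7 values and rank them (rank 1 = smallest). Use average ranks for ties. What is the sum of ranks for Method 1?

Sorted (ascending): 4, 9, 12, 44, 46, 49, 49
The 2 values of 49 occupy positions 6–7 → average rank (6+7)/2 = 6.5.
Method 1 values → pooled ranks: 46→5, 4→1
Rank sum = 5 + 1 = 6

6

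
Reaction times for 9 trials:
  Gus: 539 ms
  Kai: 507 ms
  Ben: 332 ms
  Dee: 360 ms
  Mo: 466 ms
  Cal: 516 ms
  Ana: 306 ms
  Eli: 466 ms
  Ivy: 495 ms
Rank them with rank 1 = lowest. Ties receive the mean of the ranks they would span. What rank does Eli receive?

4.5

Sorted (ascending): 306, 332, 360, 466, 466, 495, 507, 516, 539
The 2 values of 466 occupy positions 4–5 → average rank (4+5)/2 = 4.5.
Eli has value 466 ms → rank 4.5.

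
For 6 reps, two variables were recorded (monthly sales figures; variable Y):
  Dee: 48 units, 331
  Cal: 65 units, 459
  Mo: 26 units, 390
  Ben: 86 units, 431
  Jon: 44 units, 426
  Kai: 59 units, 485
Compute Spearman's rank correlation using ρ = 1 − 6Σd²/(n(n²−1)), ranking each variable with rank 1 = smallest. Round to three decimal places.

0.600

Ranks of variable 1: 3, 5, 1, 6, 2, 4
Ranks of variable 2: 1, 5, 2, 4, 3, 6
d = r₁ − r₂: 2, 0, -1, 2, -1, -2
d²: 4, 0, 1, 4, 1, 4; Σd² = 14
ρ = 1 − 6·14/(6·35) = 1 − 84/210 = 0.600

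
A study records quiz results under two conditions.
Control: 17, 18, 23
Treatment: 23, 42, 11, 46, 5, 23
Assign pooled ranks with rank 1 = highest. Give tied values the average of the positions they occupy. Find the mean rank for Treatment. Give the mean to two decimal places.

4.67

Sorted (descending): 46, 42, 23, 23, 23, 18, 17, 11, 5
The 3 values of 23 occupy positions 3–5 → average rank 4.
Treatment values → pooled ranks: 23→4, 42→2, 11→8, 46→1, 5→9, 23→4
Mean rank = (4 + 2 + 8 + 1 + 9 + 4) / 6 = 4.67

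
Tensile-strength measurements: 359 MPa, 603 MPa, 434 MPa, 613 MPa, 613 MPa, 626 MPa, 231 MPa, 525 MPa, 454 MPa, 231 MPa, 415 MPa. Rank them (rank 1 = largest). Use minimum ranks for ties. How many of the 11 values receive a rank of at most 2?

Sorted (descending): 626, 613, 613, 603, 525, 454, 434, 415, 359, 231, 231
The 2 values of 613 occupy positions 2–3 → each gets rank 2.
The 2 values of 231 occupy positions 10–11 → each gets rank 10.
Ranks ≤ 2: {1, 2, 2} → 3 values.

3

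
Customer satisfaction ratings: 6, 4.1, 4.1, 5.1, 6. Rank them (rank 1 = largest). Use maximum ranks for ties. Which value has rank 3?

5.1

Sorted (descending): 6, 6, 5.1, 4.1, 4.1
The 2 values of 6 occupy positions 1–2 → each gets rank 2.
The 2 values of 4.1 occupy positions 4–5 → each gets rank 5.
Rank 3 → value 5.1.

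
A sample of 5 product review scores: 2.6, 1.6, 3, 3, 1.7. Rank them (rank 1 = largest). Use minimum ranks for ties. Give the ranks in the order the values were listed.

Sorted (descending): 3, 3, 2.6, 1.7, 1.6
The 2 values of 3 occupy positions 1–2 → each gets rank 1.

3, 5, 1, 1, 4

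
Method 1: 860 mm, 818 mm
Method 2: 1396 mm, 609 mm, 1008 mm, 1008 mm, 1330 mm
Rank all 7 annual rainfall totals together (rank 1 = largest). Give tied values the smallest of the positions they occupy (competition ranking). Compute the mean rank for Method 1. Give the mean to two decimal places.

Sorted (descending): 1396, 1330, 1008, 1008, 860, 818, 609
The 2 values of 1008 occupy positions 3–4 → each gets rank 3.
Method 1 values → pooled ranks: 860→5, 818→6
Mean rank = (5 + 6) / 2 = 5.50

5.50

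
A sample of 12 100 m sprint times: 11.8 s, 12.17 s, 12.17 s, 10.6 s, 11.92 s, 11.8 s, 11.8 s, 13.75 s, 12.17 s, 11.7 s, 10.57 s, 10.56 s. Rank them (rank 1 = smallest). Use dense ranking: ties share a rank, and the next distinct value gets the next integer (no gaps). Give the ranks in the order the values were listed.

5, 7, 7, 3, 6, 5, 5, 8, 7, 4, 2, 1

Sorted (ascending): 10.56, 10.57, 10.6, 11.7, 11.8, 11.8, 11.8, 11.92, 12.17, 12.17, 12.17, 13.75
The 3 values of 11.8 share dense rank 5.
The 3 values of 12.17 share dense rank 7.
Remaining distinct values take the next consecutive integers.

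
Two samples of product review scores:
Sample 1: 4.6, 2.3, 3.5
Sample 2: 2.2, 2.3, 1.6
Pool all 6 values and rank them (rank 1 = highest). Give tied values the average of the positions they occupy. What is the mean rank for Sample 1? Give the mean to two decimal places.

2.17

Sorted (descending): 4.6, 3.5, 2.3, 2.3, 2.2, 1.6
The 2 values of 2.3 occupy positions 3–4 → average rank (3+4)/2 = 3.5.
Sample 1 values → pooled ranks: 4.6→1, 2.3→3.5, 3.5→2
Mean rank = (1 + 3.5 + 2) / 3 = 2.17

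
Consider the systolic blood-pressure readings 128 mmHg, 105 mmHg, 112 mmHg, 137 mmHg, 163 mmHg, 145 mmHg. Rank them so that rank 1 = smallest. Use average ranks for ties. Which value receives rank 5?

145

Sorted (ascending): 105, 112, 128, 137, 145, 163
No ties — each value takes its position as its rank.
Rank 5 → value 145.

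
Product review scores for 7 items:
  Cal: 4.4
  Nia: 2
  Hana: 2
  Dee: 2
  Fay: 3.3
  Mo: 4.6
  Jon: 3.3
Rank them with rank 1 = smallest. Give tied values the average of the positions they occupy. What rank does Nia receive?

Sorted (ascending): 2, 2, 2, 3.3, 3.3, 4.4, 4.6
The 3 values of 2 occupy positions 1–3 → average rank 2.
The 2 values of 3.3 occupy positions 4–5 → average rank (4+5)/2 = 4.5.
Nia has value 2 → rank 2.

2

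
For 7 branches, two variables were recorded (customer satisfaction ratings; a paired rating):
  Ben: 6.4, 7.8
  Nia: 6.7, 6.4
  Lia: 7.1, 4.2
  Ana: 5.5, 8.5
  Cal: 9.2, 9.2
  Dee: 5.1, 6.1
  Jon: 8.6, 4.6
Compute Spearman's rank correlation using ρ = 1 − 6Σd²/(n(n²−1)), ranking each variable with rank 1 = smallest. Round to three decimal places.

Ranks of variable 1: 3, 4, 5, 2, 7, 1, 6
Ranks of variable 2: 5, 4, 1, 6, 7, 3, 2
d = r₁ − r₂: -2, 0, 4, -4, 0, -2, 4
d²: 4, 0, 16, 16, 0, 4, 16; Σd² = 56
ρ = 1 − 6·56/(7·48) = 1 − 336/336 = 0.000

0.000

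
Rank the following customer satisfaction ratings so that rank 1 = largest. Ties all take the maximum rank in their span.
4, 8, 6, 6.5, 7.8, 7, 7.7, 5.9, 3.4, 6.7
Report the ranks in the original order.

9, 1, 7, 6, 2, 4, 3, 8, 10, 5

Sorted (descending): 8, 7.8, 7.7, 7, 6.7, 6.5, 6, 5.9, 4, 3.4
No ties — each value takes its position as its rank.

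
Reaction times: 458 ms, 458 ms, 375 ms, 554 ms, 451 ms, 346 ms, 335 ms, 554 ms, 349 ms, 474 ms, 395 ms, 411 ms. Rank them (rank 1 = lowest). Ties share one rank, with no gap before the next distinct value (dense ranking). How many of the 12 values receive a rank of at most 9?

10

Sorted (ascending): 335, 346, 349, 375, 395, 411, 451, 458, 458, 474, 554, 554
The 2 values of 458 share dense rank 8.
The 2 values of 554 share dense rank 10.
Remaining distinct values take the next consecutive integers.
Ranks ≤ 9: {1, 2, 3, 4, 5, 6, 7, 8, 8, 9} → 10 values.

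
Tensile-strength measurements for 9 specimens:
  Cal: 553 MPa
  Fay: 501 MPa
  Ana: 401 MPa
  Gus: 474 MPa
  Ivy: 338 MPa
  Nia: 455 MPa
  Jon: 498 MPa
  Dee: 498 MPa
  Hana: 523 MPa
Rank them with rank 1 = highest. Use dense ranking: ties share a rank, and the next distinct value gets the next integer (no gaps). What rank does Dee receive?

4

Sorted (descending): 553, 523, 501, 498, 498, 474, 455, 401, 338
The 2 values of 498 share dense rank 4.
Remaining distinct values take the next consecutive integers.
Dee has value 498 MPa → rank 4.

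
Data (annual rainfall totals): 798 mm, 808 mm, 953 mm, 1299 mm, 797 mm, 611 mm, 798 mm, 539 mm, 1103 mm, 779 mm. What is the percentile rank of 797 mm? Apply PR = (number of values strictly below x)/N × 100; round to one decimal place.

N = 10.
Strictly below 797: 3. Equal to 797: 1.
PR = 3/10 × 100 = 30.0

30.0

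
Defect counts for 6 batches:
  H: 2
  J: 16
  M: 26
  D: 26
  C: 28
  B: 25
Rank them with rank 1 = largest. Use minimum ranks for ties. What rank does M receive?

2

Sorted (descending): 28, 26, 26, 25, 16, 2
The 2 values of 26 occupy positions 2–3 → each gets rank 2.
M has value 26 → rank 2.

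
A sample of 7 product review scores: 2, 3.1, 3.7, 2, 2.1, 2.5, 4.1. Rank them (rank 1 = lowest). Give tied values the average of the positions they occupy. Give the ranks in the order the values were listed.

Sorted (ascending): 2, 2, 2.1, 2.5, 3.1, 3.7, 4.1
The 2 values of 2 occupy positions 1–2 → average rank (1+2)/2 = 1.5.

1.5, 5, 6, 1.5, 3, 4, 7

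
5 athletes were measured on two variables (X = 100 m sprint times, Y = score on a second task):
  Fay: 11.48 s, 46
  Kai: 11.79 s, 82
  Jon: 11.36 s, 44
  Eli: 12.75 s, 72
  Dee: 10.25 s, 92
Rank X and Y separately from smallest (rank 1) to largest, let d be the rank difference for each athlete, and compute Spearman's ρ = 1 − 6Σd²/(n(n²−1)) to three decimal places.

Ranks of variable 1: 3, 4, 2, 5, 1
Ranks of variable 2: 2, 4, 1, 3, 5
d = r₁ − r₂: 1, 0, 1, 2, -4
d²: 1, 0, 1, 4, 16; Σd² = 22
ρ = 1 − 6·22/(5·24) = 1 − 132/120 = -0.100

-0.100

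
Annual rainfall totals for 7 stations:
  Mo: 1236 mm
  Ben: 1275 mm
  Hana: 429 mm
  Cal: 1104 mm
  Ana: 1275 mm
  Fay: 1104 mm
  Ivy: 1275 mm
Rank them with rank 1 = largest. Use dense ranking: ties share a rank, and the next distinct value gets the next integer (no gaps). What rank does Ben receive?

1

Sorted (descending): 1275, 1275, 1275, 1236, 1104, 1104, 429
The 3 values of 1275 share dense rank 1.
The 2 values of 1104 share dense rank 3.
Remaining distinct values take the next consecutive integers.
Ben has value 1275 mm → rank 1.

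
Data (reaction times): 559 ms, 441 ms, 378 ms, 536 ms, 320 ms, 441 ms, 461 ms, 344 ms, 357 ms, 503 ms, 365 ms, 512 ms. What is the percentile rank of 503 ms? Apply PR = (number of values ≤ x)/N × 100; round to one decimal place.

75.0

N = 12.
Strictly below 503: 8. Equal to 503: 1.
PR = 9/12 × 100 = 75.0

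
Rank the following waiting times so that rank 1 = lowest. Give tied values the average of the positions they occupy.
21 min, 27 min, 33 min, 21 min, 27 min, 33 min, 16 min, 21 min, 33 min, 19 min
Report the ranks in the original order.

4, 6.5, 9, 4, 6.5, 9, 1, 4, 9, 2

Sorted (ascending): 16, 19, 21, 21, 21, 27, 27, 33, 33, 33
The 3 values of 21 occupy positions 3–5 → average rank 4.
The 2 values of 27 occupy positions 6–7 → average rank (6+7)/2 = 6.5.
The 3 values of 33 occupy positions 8–10 → average rank 9.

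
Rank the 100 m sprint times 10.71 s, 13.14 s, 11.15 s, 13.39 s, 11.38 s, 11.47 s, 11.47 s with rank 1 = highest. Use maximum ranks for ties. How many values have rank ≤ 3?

2

Sorted (descending): 13.39, 13.14, 11.47, 11.47, 11.38, 11.15, 10.71
The 2 values of 11.47 occupy positions 3–4 → each gets rank 4.
Ranks ≤ 3: {1, 2} → 2 values.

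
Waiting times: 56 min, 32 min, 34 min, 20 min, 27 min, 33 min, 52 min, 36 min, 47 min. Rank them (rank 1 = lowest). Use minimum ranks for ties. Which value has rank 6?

36

Sorted (ascending): 20, 27, 32, 33, 34, 36, 47, 52, 56
No ties — each value takes its position as its rank.
Rank 6 → value 36.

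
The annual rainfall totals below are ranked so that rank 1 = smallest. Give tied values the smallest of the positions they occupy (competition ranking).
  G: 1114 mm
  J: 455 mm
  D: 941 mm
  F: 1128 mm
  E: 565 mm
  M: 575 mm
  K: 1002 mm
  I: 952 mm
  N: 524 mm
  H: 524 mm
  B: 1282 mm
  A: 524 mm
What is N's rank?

Sorted (ascending): 455, 524, 524, 524, 565, 575, 941, 952, 1002, 1114, 1128, 1282
The 3 values of 524 occupy positions 2–4 → each gets rank 2.
N has value 524 mm → rank 2.

2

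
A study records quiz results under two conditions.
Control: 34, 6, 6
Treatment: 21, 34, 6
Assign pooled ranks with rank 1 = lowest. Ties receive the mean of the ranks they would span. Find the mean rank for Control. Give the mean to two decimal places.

3.17

Sorted (ascending): 6, 6, 6, 21, 34, 34
The 3 values of 6 occupy positions 1–3 → average rank 2.
The 2 values of 34 occupy positions 5–6 → average rank (5+6)/2 = 5.5.
Control values → pooled ranks: 34→5.5, 6→2, 6→2
Mean rank = (5.5 + 2 + 2) / 3 = 3.17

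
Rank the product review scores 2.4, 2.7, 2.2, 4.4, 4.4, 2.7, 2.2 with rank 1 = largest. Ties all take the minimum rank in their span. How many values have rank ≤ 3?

4

Sorted (descending): 4.4, 4.4, 2.7, 2.7, 2.4, 2.2, 2.2
The 2 values of 4.4 occupy positions 1–2 → each gets rank 1.
The 2 values of 2.7 occupy positions 3–4 → each gets rank 3.
The 2 values of 2.2 occupy positions 6–7 → each gets rank 6.
Ranks ≤ 3: {1, 1, 3, 3} → 4 values.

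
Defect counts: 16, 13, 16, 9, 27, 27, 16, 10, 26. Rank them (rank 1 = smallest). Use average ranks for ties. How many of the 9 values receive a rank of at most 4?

3

Sorted (ascending): 9, 10, 13, 16, 16, 16, 26, 27, 27
The 3 values of 16 occupy positions 4–6 → average rank 5.
The 2 values of 27 occupy positions 8–9 → average rank (8+9)/2 = 8.5.
Ranks ≤ 4: {1, 2, 3} → 3 values.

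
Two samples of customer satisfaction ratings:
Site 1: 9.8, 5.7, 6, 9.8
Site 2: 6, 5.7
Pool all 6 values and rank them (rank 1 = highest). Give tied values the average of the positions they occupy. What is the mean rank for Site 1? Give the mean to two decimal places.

3.00

Sorted (descending): 9.8, 9.8, 6, 6, 5.7, 5.7
The 2 values of 9.8 occupy positions 1–2 → average rank (1+2)/2 = 1.5.
The 2 values of 6 occupy positions 3–4 → average rank (3+4)/2 = 3.5.
The 2 values of 5.7 occupy positions 5–6 → average rank (5+6)/2 = 5.5.
Site 1 values → pooled ranks: 9.8→1.5, 5.7→5.5, 6→3.5, 9.8→1.5
Mean rank = (1.5 + 5.5 + 3.5 + 1.5) / 4 = 3.00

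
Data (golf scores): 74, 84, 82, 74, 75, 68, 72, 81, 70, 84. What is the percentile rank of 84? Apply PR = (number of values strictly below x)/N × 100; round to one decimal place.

80.0

N = 10.
Strictly below 84: 8. Equal to 84: 2.
PR = 8/10 × 100 = 80.0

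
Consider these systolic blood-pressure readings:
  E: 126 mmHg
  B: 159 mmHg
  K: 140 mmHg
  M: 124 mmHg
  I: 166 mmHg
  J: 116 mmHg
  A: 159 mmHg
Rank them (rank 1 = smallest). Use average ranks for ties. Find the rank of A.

5.5

Sorted (ascending): 116, 124, 126, 140, 159, 159, 166
The 2 values of 159 occupy positions 5–6 → average rank (5+6)/2 = 5.5.
A has value 159 mmHg → rank 5.5.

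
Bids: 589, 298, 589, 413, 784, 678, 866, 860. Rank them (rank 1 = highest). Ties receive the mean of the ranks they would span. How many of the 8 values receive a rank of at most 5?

Sorted (descending): 866, 860, 784, 678, 589, 589, 413, 298
The 2 values of 589 occupy positions 5–6 → average rank (5+6)/2 = 5.5.
Ranks ≤ 5: {1, 2, 3, 4} → 4 values.

4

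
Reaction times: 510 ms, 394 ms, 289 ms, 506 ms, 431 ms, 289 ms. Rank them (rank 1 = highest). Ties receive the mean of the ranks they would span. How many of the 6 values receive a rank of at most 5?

4

Sorted (descending): 510, 506, 431, 394, 289, 289
The 2 values of 289 occupy positions 5–6 → average rank (5+6)/2 = 5.5.
Ranks ≤ 5: {1, 2, 3, 4} → 4 values.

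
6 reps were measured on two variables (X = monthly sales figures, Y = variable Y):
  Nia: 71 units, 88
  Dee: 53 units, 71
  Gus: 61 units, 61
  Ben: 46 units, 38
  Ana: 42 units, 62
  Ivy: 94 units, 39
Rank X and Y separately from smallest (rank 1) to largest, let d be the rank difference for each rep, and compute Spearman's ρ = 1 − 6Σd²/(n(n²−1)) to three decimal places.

Ranks of variable 1: 5, 3, 4, 2, 1, 6
Ranks of variable 2: 6, 5, 3, 1, 4, 2
d = r₁ − r₂: -1, -2, 1, 1, -3, 4
d²: 1, 4, 1, 1, 9, 16; Σd² = 32
ρ = 1 − 6·32/(6·35) = 1 − 192/210 = 0.086

0.086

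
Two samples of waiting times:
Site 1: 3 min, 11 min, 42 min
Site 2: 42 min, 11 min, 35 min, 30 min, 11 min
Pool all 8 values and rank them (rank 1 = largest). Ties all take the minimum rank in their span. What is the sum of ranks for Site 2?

18

Sorted (descending): 42, 42, 35, 30, 11, 11, 11, 3
The 2 values of 42 occupy positions 1–2 → each gets rank 1.
The 3 values of 11 occupy positions 5–7 → each gets rank 5.
Site 2 values → pooled ranks: 42→1, 11→5, 35→3, 30→4, 11→5
Rank sum = 1 + 5 + 3 + 4 + 5 = 18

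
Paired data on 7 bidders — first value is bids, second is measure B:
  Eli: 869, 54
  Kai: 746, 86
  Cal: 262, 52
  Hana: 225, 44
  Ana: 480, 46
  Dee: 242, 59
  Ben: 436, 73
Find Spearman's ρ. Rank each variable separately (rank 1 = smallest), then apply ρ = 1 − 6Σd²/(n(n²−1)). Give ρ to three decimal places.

0.429

Ranks of variable 1: 7, 6, 3, 1, 5, 2, 4
Ranks of variable 2: 4, 7, 3, 1, 2, 5, 6
d = r₁ − r₂: 3, -1, 0, 0, 3, -3, -2
d²: 9, 1, 0, 0, 9, 9, 4; Σd² = 32
ρ = 1 − 6·32/(7·48) = 1 − 192/336 = 0.429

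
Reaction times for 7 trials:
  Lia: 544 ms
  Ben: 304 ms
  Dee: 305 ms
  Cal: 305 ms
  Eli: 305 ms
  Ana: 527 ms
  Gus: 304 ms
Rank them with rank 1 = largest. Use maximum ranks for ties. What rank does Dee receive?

Sorted (descending): 544, 527, 305, 305, 305, 304, 304
The 3 values of 305 occupy positions 3–5 → each gets rank 5.
The 2 values of 304 occupy positions 6–7 → each gets rank 7.
Dee has value 305 ms → rank 5.

5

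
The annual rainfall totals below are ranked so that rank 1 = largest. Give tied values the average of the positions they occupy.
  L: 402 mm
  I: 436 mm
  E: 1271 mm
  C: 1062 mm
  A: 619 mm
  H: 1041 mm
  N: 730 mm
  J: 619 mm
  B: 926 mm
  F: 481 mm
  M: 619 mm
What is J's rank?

7

Sorted (descending): 1271, 1062, 1041, 926, 730, 619, 619, 619, 481, 436, 402
The 3 values of 619 occupy positions 6–8 → average rank 7.
J has value 619 mm → rank 7.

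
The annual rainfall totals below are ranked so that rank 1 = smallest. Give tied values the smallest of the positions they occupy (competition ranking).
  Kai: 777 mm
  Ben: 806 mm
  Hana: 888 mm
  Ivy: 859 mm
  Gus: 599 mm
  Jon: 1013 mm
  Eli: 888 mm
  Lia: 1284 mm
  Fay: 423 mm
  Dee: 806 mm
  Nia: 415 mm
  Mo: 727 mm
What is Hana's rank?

Sorted (ascending): 415, 423, 599, 727, 777, 806, 806, 859, 888, 888, 1013, 1284
The 2 values of 806 occupy positions 6–7 → each gets rank 6.
The 2 values of 888 occupy positions 9–10 → each gets rank 9.
Hana has value 888 mm → rank 9.

9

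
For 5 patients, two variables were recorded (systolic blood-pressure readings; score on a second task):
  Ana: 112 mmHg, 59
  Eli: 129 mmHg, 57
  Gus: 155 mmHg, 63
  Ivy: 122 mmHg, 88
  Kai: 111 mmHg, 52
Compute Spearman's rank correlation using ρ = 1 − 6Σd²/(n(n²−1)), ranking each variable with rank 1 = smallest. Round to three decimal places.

Ranks of variable 1: 2, 4, 5, 3, 1
Ranks of variable 2: 3, 2, 4, 5, 1
d = r₁ − r₂: -1, 2, 1, -2, 0
d²: 1, 4, 1, 4, 0; Σd² = 10
ρ = 1 − 6·10/(5·24) = 1 − 60/120 = 0.500

0.500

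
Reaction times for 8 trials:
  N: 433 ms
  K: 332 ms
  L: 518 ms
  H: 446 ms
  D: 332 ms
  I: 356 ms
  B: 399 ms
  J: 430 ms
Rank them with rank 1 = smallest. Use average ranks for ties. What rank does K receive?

1.5

Sorted (ascending): 332, 332, 356, 399, 430, 433, 446, 518
The 2 values of 332 occupy positions 1–2 → average rank (1+2)/2 = 1.5.
K has value 332 ms → rank 1.5.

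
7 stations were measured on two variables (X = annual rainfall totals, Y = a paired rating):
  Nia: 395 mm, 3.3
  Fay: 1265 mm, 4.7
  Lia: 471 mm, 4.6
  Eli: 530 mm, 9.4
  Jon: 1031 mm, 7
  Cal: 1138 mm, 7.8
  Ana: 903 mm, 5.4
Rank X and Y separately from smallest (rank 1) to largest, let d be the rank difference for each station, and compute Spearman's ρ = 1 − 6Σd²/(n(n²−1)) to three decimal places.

0.429

Ranks of variable 1: 1, 7, 2, 3, 5, 6, 4
Ranks of variable 2: 1, 3, 2, 7, 5, 6, 4
d = r₁ − r₂: 0, 4, 0, -4, 0, 0, 0
d²: 0, 16, 0, 16, 0, 0, 0; Σd² = 32
ρ = 1 − 6·32/(7·48) = 1 − 192/336 = 0.429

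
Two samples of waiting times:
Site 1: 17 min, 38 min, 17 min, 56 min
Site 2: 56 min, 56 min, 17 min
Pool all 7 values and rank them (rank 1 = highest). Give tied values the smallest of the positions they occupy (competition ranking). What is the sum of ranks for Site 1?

15

Sorted (descending): 56, 56, 56, 38, 17, 17, 17
The 3 values of 56 occupy positions 1–3 → each gets rank 1.
The 3 values of 17 occupy positions 5–7 → each gets rank 5.
Site 1 values → pooled ranks: 17→5, 38→4, 17→5, 56→1
Rank sum = 5 + 4 + 5 + 1 = 15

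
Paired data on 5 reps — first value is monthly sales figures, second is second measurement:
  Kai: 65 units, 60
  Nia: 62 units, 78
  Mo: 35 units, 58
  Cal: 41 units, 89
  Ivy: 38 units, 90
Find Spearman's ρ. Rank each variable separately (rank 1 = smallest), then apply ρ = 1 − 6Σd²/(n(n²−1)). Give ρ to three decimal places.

Ranks of variable 1: 5, 4, 1, 3, 2
Ranks of variable 2: 2, 3, 1, 4, 5
d = r₁ − r₂: 3, 1, 0, -1, -3
d²: 9, 1, 0, 1, 9; Σd² = 20
ρ = 1 − 6·20/(5·24) = 1 − 120/120 = 0.000

0.000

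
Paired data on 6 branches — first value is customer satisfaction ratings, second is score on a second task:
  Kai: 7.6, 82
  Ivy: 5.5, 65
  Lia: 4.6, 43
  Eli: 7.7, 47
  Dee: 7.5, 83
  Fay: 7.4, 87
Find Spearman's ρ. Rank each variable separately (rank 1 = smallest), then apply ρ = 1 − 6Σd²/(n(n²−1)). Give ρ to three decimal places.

0.200

Ranks of variable 1: 5, 2, 1, 6, 4, 3
Ranks of variable 2: 4, 3, 1, 2, 5, 6
d = r₁ − r₂: 1, -1, 0, 4, -1, -3
d²: 1, 1, 0, 16, 1, 9; Σd² = 28
ρ = 1 − 6·28/(6·35) = 1 − 168/210 = 0.200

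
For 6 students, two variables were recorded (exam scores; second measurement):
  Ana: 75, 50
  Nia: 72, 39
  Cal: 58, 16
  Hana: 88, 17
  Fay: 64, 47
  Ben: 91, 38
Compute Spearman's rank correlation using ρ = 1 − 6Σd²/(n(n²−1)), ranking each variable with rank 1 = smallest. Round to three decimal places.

Ranks of variable 1: 4, 3, 1, 5, 2, 6
Ranks of variable 2: 6, 4, 1, 2, 5, 3
d = r₁ − r₂: -2, -1, 0, 3, -3, 3
d²: 4, 1, 0, 9, 9, 9; Σd² = 32
ρ = 1 − 6·32/(6·35) = 1 − 192/210 = 0.086

0.086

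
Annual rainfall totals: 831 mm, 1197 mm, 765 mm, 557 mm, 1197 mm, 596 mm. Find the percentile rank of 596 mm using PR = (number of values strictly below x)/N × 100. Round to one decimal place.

N = 6.
Strictly below 596: 1. Equal to 596: 1.
PR = 1/6 × 100 = 16.7

16.7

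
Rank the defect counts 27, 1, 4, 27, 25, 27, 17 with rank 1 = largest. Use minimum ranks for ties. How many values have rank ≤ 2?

3

Sorted (descending): 27, 27, 27, 25, 17, 4, 1
The 3 values of 27 occupy positions 1–3 → each gets rank 1.
Ranks ≤ 2: {1, 1, 1} → 3 values.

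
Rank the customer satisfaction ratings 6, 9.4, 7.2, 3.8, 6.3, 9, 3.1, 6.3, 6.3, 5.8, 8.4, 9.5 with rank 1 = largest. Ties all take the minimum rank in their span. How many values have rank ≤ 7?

Sorted (descending): 9.5, 9.4, 9, 8.4, 7.2, 6.3, 6.3, 6.3, 6, 5.8, 3.8, 3.1
The 3 values of 6.3 occupy positions 6–8 → each gets rank 6.
Ranks ≤ 7: {1, 2, 3, 4, 5, 6, 6, 6} → 8 values.

8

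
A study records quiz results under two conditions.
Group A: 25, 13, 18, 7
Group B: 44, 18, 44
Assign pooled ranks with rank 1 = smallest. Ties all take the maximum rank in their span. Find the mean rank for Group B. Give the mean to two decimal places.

6.00

Sorted (ascending): 7, 13, 18, 18, 25, 44, 44
The 2 values of 18 occupy positions 3–4 → each gets rank 4.
The 2 values of 44 occupy positions 6–7 → each gets rank 7.
Group B values → pooled ranks: 44→7, 18→4, 44→7
Mean rank = (7 + 4 + 7) / 3 = 6.00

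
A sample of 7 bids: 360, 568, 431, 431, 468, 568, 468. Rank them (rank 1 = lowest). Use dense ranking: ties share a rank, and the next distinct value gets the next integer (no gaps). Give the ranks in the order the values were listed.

Sorted (ascending): 360, 431, 431, 468, 468, 568, 568
The 2 values of 431 share dense rank 2.
The 2 values of 468 share dense rank 3.
The 2 values of 568 share dense rank 4.
Remaining distinct values take the next consecutive integers.

1, 4, 2, 2, 3, 4, 3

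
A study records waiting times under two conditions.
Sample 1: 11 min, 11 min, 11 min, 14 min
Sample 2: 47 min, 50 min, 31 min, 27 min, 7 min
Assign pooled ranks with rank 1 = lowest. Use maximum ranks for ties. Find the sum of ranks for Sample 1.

Sorted (ascending): 7, 11, 11, 11, 14, 27, 31, 47, 50
The 3 values of 11 occupy positions 2–4 → each gets rank 4.
Sample 1 values → pooled ranks: 11→4, 11→4, 11→4, 14→5
Rank sum = 4 + 4 + 4 + 5 = 17

17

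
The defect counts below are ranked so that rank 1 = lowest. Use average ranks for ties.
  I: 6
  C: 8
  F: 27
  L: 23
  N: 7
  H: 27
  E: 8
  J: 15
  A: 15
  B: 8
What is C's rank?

Sorted (ascending): 6, 7, 8, 8, 8, 15, 15, 23, 27, 27
The 3 values of 8 occupy positions 3–5 → average rank 4.
The 2 values of 15 occupy positions 6–7 → average rank (6+7)/2 = 6.5.
The 2 values of 27 occupy positions 9–10 → average rank (9+10)/2 = 9.5.
C has value 8 → rank 4.

4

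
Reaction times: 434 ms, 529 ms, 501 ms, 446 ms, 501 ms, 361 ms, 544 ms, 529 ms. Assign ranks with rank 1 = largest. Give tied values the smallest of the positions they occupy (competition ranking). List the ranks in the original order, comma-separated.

7, 2, 4, 6, 4, 8, 1, 2

Sorted (descending): 544, 529, 529, 501, 501, 446, 434, 361
The 2 values of 529 occupy positions 2–3 → each gets rank 2.
The 2 values of 501 occupy positions 4–5 → each gets rank 4.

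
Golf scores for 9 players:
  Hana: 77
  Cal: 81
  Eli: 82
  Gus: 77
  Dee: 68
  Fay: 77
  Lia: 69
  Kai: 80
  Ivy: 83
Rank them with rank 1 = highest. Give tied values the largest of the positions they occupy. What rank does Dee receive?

Sorted (descending): 83, 82, 81, 80, 77, 77, 77, 69, 68
The 3 values of 77 occupy positions 5–7 → each gets rank 7.
Dee has value 68 → rank 9.

9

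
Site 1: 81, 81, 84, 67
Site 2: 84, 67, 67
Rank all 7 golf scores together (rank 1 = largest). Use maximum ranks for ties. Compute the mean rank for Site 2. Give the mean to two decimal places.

Sorted (descending): 84, 84, 81, 81, 67, 67, 67
The 2 values of 84 occupy positions 1–2 → each gets rank 2.
The 2 values of 81 occupy positions 3–4 → each gets rank 4.
The 3 values of 67 occupy positions 5–7 → each gets rank 7.
Site 2 values → pooled ranks: 84→2, 67→7, 67→7
Mean rank = (2 + 7 + 7) / 3 = 5.33

5.33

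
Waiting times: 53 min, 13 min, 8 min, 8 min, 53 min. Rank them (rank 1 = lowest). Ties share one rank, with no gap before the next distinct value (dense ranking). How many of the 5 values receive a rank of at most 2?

Sorted (ascending): 8, 8, 13, 53, 53
The 2 values of 8 share dense rank 1.
The 2 values of 53 share dense rank 3.
Remaining distinct values take the next consecutive integers.
Ranks ≤ 2: {1, 1, 2} → 3 values.

3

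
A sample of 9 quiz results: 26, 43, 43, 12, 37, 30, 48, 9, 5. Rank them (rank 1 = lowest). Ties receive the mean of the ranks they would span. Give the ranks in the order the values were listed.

4, 7.5, 7.5, 3, 6, 5, 9, 2, 1

Sorted (ascending): 5, 9, 12, 26, 30, 37, 43, 43, 48
The 2 values of 43 occupy positions 7–8 → average rank (7+8)/2 = 7.5.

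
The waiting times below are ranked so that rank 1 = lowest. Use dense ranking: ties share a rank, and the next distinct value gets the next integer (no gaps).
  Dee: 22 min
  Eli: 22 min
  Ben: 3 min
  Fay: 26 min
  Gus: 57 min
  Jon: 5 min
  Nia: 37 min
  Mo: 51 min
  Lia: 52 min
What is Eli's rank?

3

Sorted (ascending): 3, 5, 22, 22, 26, 37, 51, 52, 57
The 2 values of 22 share dense rank 3.
Remaining distinct values take the next consecutive integers.
Eli has value 22 min → rank 3.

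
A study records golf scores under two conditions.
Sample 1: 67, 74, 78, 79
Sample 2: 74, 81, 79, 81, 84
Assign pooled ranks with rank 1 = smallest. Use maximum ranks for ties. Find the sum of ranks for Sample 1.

14

Sorted (ascending): 67, 74, 74, 78, 79, 79, 81, 81, 84
The 2 values of 74 occupy positions 2–3 → each gets rank 3.
The 2 values of 79 occupy positions 5–6 → each gets rank 6.
The 2 values of 81 occupy positions 7–8 → each gets rank 8.
Sample 1 values → pooled ranks: 67→1, 74→3, 78→4, 79→6
Rank sum = 1 + 3 + 4 + 6 = 14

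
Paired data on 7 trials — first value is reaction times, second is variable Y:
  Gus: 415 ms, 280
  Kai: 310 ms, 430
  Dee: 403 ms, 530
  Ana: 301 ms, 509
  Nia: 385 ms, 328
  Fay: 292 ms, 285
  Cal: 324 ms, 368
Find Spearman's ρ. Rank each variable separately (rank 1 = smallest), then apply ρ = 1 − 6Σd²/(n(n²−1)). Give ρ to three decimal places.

-0.107

Ranks of variable 1: 7, 3, 6, 2, 5, 1, 4
Ranks of variable 2: 1, 5, 7, 6, 3, 2, 4
d = r₁ − r₂: 6, -2, -1, -4, 2, -1, 0
d²: 36, 4, 1, 16, 4, 1, 0; Σd² = 62
ρ = 1 − 6·62/(7·48) = 1 − 372/336 = -0.107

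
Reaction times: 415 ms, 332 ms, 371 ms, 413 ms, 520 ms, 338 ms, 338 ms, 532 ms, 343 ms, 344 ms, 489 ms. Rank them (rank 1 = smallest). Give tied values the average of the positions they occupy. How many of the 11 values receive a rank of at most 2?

Sorted (ascending): 332, 338, 338, 343, 344, 371, 413, 415, 489, 520, 532
The 2 values of 338 occupy positions 2–3 → average rank (2+3)/2 = 2.5.
Ranks ≤ 2: {1} → 1 value.

1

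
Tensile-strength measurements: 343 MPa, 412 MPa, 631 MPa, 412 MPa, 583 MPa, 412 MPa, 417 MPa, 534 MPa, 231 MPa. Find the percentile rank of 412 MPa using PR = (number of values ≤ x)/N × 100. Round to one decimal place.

N = 9.
Strictly below 412: 2. Equal to 412: 3.
PR = 5/9 × 100 = 55.6

55.6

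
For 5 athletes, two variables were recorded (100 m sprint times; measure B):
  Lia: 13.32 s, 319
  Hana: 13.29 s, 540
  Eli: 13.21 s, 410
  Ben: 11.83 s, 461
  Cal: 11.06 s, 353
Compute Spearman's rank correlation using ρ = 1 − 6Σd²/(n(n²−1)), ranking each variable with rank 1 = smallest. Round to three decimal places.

-0.100

Ranks of variable 1: 5, 4, 3, 2, 1
Ranks of variable 2: 1, 5, 3, 4, 2
d = r₁ − r₂: 4, -1, 0, -2, -1
d²: 16, 1, 0, 4, 1; Σd² = 22
ρ = 1 − 6·22/(5·24) = 1 − 132/120 = -0.100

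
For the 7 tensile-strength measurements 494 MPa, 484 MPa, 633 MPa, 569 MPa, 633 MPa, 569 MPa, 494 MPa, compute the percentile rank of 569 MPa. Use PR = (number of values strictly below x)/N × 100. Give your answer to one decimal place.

N = 7.
Strictly below 569: 3. Equal to 569: 2.
PR = 3/7 × 100 = 42.9

42.9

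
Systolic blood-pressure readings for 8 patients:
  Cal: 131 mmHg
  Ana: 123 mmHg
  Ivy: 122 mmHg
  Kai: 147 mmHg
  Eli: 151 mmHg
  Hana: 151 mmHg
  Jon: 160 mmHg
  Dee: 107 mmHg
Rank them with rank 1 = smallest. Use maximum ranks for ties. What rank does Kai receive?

Sorted (ascending): 107, 122, 123, 131, 147, 151, 151, 160
The 2 values of 151 occupy positions 6–7 → each gets rank 7.
Kai has value 147 mmHg → rank 5.

5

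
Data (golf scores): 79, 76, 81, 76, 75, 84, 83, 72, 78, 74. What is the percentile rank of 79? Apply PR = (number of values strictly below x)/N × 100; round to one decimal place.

N = 10.
Strictly below 79: 6. Equal to 79: 1.
PR = 6/10 × 100 = 60.0

60.0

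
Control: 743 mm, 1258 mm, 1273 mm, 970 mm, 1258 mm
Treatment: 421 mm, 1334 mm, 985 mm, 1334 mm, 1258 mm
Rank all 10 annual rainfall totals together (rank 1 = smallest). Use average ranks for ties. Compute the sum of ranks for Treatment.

30

Sorted (ascending): 421, 743, 970, 985, 1258, 1258, 1258, 1273, 1334, 1334
The 3 values of 1258 occupy positions 5–7 → average rank 6.
The 2 values of 1334 occupy positions 9–10 → average rank (9+10)/2 = 9.5.
Treatment values → pooled ranks: 421→1, 1334→9.5, 985→4, 1334→9.5, 1258→6
Rank sum = 1 + 9.5 + 4 + 9.5 + 6 = 30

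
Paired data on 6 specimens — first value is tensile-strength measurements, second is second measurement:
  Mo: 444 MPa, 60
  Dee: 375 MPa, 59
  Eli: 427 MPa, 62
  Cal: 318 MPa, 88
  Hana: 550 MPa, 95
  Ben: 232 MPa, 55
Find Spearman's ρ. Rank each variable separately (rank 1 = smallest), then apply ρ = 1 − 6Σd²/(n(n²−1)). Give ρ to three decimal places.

Ranks of variable 1: 5, 3, 4, 2, 6, 1
Ranks of variable 2: 3, 2, 4, 5, 6, 1
d = r₁ − r₂: 2, 1, 0, -3, 0, 0
d²: 4, 1, 0, 9, 0, 0; Σd² = 14
ρ = 1 − 6·14/(6·35) = 1 − 84/210 = 0.600

0.600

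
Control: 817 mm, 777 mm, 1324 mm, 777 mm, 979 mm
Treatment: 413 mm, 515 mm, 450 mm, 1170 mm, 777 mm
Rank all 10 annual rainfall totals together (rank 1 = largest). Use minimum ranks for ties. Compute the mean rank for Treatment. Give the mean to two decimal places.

6.80

Sorted (descending): 1324, 1170, 979, 817, 777, 777, 777, 515, 450, 413
The 3 values of 777 occupy positions 5–7 → each gets rank 5.
Treatment values → pooled ranks: 413→10, 515→8, 450→9, 1170→2, 777→5
Mean rank = (10 + 8 + 9 + 2 + 5) / 5 = 6.80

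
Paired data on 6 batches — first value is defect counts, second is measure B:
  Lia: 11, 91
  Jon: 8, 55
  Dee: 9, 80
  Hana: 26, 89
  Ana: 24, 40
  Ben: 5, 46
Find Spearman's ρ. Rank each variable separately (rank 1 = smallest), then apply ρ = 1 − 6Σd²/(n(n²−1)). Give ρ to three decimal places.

0.314

Ranks of variable 1: 4, 2, 3, 6, 5, 1
Ranks of variable 2: 6, 3, 4, 5, 1, 2
d = r₁ − r₂: -2, -1, -1, 1, 4, -1
d²: 4, 1, 1, 1, 16, 1; Σd² = 24
ρ = 1 − 6·24/(6·35) = 1 − 144/210 = 0.314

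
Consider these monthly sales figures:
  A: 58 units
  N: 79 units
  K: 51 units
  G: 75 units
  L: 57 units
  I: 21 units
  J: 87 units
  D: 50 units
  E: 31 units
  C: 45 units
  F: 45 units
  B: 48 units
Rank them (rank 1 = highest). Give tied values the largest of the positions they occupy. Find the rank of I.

12

Sorted (descending): 87, 79, 75, 58, 57, 51, 50, 48, 45, 45, 31, 21
The 2 values of 45 occupy positions 9–10 → each gets rank 10.
I has value 21 units → rank 12.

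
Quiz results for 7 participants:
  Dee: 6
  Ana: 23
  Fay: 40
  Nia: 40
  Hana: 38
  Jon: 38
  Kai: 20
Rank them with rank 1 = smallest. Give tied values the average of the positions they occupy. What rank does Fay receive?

Sorted (ascending): 6, 20, 23, 38, 38, 40, 40
The 2 values of 38 occupy positions 4–5 → average rank (4+5)/2 = 4.5.
The 2 values of 40 occupy positions 6–7 → average rank (6+7)/2 = 6.5.
Fay has value 40 → rank 6.5.

6.5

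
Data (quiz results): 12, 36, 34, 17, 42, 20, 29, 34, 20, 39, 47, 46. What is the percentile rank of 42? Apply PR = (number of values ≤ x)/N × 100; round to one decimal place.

N = 12.
Strictly below 42: 9. Equal to 42: 1.
PR = 10/12 × 100 = 83.3

83.3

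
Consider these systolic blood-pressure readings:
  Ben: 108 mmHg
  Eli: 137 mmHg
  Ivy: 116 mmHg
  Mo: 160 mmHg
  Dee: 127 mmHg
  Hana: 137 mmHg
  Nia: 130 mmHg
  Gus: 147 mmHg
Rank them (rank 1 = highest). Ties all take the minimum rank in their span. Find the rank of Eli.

Sorted (descending): 160, 147, 137, 137, 130, 127, 116, 108
The 2 values of 137 occupy positions 3–4 → each gets rank 3.
Eli has value 137 mmHg → rank 3.

3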